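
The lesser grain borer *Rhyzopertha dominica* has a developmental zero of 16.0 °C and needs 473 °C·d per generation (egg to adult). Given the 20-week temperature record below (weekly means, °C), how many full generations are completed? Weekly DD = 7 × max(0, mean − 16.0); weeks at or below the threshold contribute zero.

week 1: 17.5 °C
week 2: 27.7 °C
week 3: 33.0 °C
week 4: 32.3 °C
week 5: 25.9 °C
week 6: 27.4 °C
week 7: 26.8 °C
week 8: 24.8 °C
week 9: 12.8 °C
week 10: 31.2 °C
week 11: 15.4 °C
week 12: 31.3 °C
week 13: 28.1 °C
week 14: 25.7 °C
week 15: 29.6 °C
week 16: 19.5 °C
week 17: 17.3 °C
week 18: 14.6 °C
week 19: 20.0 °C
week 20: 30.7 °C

Weekly DD (7 × max(0, T̄ − 16.0)): 10.5, 81.9, 119.0, 114.1, 69.3, 79.8, 75.6, 61.6, 0.0, 106.4, 0.0, 107.1, 84.7, 67.9, 95.2, 24.5, 9.1, 0.0, 28.0, 102.9.
Season total = 1237.6 DD.
Complete generations = ⌊1237.6 / 473⌋ = 2.

2 generations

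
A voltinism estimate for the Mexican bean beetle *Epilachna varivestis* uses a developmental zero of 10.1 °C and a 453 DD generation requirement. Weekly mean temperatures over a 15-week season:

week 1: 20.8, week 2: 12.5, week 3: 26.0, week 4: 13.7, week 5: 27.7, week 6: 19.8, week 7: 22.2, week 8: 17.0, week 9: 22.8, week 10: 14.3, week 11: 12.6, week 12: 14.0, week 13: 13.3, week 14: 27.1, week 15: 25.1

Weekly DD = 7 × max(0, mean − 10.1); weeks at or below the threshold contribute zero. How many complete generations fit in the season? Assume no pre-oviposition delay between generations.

2 generations

Weekly DD (7 × max(0, T̄ − 10.1)): 74.9, 16.8, 111.3, 25.2, 123.2, 67.9, 84.7, 48.3, 88.9, 29.4, 17.5, 27.3, 22.4, 119.0, 105.0.
Season total = 961.8 DD.
Complete generations = ⌊961.8 / 453⌋ = 2.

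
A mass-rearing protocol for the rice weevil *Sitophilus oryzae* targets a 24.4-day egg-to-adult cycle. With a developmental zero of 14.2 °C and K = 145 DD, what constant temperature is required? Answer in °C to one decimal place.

20.1 °C

Required daily accumulation = 145 / 24.4 = 5.943 DD/day.
T = T_base + 5.943 = 14.2 + 5.943 = 20.143 ≈ 20.1 °C.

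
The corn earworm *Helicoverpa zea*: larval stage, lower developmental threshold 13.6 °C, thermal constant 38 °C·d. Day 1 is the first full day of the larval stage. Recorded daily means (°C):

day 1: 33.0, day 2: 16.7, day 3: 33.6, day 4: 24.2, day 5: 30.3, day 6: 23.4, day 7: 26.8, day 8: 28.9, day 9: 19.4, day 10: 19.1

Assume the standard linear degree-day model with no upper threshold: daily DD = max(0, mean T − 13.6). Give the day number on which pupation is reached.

Daily DD above 13.6 °C: 19.4, 3.1, 20.0, 10.6, 16.7, 9.8, 13.2, 15.3, 5.8, 5.5.
Cumulative: 19.4, 22.5, 42.5, 53.1, 69.8, 79.6, 92.8, 108.1, 113.9, 119.4.
The total first reaches 38 DD on day 3.

day 3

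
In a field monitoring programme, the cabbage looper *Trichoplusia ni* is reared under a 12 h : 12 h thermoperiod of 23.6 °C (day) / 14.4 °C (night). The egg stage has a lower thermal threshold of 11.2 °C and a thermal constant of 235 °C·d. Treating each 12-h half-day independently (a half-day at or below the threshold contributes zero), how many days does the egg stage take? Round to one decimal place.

30.1 days

Day half: max(0, 23.6 − 11.2) × 0.5 = 12.4 × 0.5 = 6.20 DD.
Night half: max(0, 14.4 − 11.2) × 0.5 = 3.2 × 0.5 = 1.60 DD.
Per 24 h: 7.80 DD/day.
Duration = 235 / 7.80 = 30.128 ≈ 30.1 days.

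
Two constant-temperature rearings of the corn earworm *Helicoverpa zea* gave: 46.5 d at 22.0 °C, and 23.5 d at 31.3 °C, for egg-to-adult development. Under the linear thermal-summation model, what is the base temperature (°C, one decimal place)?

12.5 °C

Equal thermal constants: D₁(T₁ − T_b) = D₂(T₂ − T_b).
46.5·(22.0 − T_b) = 23.5·(31.3 − T_b)
T_b = (46.5·22.0 − 23.5·31.3) / (46.5 − 23.5) = 287.45 / 23.0 = 12.498 °C ≈ 12.5 °C.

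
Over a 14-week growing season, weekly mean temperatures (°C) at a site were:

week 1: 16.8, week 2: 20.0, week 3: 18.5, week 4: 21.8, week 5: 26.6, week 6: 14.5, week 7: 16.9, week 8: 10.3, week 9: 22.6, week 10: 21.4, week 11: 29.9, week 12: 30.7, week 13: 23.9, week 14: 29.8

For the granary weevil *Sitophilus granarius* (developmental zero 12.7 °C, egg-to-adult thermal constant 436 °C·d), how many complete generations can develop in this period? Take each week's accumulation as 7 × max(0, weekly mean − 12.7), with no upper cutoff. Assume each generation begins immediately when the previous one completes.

Weekly DD (7 × max(0, T̄ − 12.7)): 28.7, 51.1, 40.6, 63.7, 97.3, 12.6, 29.4, 0.0, 69.3, 60.9, 120.4, 126.0, 78.4, 119.7.
Season total = 898.1 DD.
Complete generations = ⌊898.1 / 436⌋ = 2.

2 generations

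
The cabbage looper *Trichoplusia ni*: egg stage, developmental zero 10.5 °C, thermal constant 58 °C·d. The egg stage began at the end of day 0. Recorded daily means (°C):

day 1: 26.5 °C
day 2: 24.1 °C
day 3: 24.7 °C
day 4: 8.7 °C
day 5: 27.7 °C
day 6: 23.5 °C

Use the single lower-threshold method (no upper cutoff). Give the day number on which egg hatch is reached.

day 5

Daily DD above 10.5 °C: 16.0, 13.6, 14.2, 0.0, 17.2, 13.0.
Cumulative: 16.0, 29.6, 43.8, 43.8, 61.0, 74.0.
The total first reaches 58 DD on day 5.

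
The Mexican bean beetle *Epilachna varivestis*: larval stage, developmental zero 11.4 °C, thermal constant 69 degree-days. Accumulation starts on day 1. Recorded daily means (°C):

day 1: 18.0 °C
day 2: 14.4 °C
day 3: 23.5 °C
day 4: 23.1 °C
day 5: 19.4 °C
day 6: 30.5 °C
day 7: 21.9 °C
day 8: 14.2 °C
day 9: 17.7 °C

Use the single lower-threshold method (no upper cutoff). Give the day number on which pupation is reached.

Daily DD above 11.4 °C: 6.6, 3.0, 12.1, 11.7, 8.0, 19.1, 10.5, 2.8, 6.3.
Cumulative: 6.6, 9.6, 21.7, 33.4, 41.4, 60.5, 71.0, 73.8, 80.1.
The total first reaches 69 DD on day 7.

day 7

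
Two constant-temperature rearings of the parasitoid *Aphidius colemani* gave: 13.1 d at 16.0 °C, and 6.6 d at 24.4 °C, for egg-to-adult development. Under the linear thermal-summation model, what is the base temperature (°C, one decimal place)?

Equal thermal constants: D₁(T₁ − T_b) = D₂(T₂ − T_b).
13.1·(16.0 − T_b) = 6.6·(24.4 − T_b)
T_b = (13.1·16.0 − 6.6·24.4) / (13.1 − 6.6) = 48.56 / 6.5 = 7.471 °C ≈ 7.5 °C.

7.5 °C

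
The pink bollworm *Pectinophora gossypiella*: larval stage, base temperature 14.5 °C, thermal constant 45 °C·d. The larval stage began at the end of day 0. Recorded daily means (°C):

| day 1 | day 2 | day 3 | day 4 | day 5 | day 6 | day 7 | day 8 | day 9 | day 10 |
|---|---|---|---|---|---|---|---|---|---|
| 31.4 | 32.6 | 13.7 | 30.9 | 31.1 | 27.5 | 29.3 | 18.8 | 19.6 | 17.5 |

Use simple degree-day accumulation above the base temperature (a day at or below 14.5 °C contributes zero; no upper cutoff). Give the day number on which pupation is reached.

day 4

Daily DD above 14.5 °C: 16.9, 18.1, 0.0, 16.4, 16.6, 13.0, 14.8, 4.3, 5.1, 3.0.
Cumulative: 16.9, 35.0, 35.0, 51.4, 68.0, 81.0, 95.8, 100.1, 105.2, 108.2.
The total first reaches 45 DD on day 4.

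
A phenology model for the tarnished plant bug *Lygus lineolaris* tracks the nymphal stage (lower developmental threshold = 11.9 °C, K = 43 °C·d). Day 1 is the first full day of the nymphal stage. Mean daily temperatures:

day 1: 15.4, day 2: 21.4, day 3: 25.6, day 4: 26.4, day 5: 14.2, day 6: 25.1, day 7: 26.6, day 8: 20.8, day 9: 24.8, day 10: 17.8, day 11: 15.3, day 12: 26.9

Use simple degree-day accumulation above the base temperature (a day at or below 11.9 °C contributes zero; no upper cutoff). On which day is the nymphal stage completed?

day 5

Daily DD above 11.9 °C: 3.5, 9.5, 13.7, 14.5, 2.3, 13.2, 14.7, 8.9, 12.9, 5.9, 3.4, 15.0.
Cumulative: 3.5, 13.0, 26.7, 41.2, 43.5, 56.7, 71.4, 80.3, 93.2, 99.1, 102.5, 117.5.
The total first reaches 43 DD on day 5.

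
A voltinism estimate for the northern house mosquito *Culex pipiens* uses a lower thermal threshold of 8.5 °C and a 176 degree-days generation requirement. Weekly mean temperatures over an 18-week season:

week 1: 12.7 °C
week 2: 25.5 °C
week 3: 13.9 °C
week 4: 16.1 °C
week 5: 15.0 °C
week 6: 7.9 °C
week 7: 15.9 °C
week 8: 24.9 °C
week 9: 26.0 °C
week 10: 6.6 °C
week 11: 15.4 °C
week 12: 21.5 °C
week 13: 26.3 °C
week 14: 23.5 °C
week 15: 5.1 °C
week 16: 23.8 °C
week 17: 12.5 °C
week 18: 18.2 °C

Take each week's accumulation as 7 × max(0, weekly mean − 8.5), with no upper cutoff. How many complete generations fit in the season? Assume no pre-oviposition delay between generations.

6 generations

Weekly DD (7 × max(0, T̄ − 8.5)): 29.4, 119.0, 37.8, 53.2, 45.5, 0.0, 51.8, 114.8, 122.5, 0.0, 48.3, 91.0, 124.6, 105.0, 0.0, 107.1, 28.0, 67.9.
Season total = 1145.9 DD.
Complete generations = ⌊1145.9 / 176⌋ = 6.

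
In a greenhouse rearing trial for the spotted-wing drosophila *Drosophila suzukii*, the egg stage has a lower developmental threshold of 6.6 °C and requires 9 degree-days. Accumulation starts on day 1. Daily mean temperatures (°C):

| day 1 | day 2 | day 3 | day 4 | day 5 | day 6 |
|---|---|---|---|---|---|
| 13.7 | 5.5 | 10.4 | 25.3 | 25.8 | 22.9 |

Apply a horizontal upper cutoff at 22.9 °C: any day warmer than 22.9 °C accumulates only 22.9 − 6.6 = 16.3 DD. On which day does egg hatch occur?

day 3

Daily DD above 6.6 °C (capped at 16.3): 7.1, 0.0, 3.8, 16.3, 16.3, 16.3.
Cumulative: 7.1, 7.1, 10.9, 27.2, 43.5, 59.8.
The total first reaches 9 DD on day 3.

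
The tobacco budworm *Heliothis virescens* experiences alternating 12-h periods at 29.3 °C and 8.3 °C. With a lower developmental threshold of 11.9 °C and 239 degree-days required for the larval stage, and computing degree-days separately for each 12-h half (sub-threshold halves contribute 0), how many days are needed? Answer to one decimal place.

Day half: max(0, 29.3 − 11.9) × 0.5 = 17.4 × 0.5 = 8.70 DD.
Night half: max(0, 8.3 − 11.9) × 0.5 = 0.0 × 0.5 = 0.00 DD.
Per 24 h: 8.70 DD/day.
Duration = 239 / 8.70 = 27.471 ≈ 27.5 days.

27.5 days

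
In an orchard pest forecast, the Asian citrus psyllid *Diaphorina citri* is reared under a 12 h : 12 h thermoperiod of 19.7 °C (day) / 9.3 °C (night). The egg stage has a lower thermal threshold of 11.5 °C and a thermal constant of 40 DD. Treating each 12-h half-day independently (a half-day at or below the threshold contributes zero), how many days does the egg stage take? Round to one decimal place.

9.8 days

Day half: max(0, 19.7 − 11.5) × 0.5 = 8.2 × 0.5 = 4.10 DD.
Night half: max(0, 9.3 − 11.5) × 0.5 = 0.0 × 0.5 = 0.00 DD.
Per 24 h: 4.10 DD/day.
Duration = 40 / 4.10 = 9.756 ≈ 9.8 days.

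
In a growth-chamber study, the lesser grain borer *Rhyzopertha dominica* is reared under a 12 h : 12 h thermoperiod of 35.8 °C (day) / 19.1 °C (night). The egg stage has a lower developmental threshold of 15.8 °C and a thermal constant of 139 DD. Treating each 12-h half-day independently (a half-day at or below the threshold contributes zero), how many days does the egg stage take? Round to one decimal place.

Day half: max(0, 35.8 − 15.8) × 0.5 = 20.0 × 0.5 = 10.00 DD.
Night half: max(0, 19.1 − 15.8) × 0.5 = 3.3 × 0.5 = 1.65 DD.
Per 24 h: 11.65 DD/day.
Duration = 139 / 11.65 = 11.931 ≈ 11.9 days.

11.9 days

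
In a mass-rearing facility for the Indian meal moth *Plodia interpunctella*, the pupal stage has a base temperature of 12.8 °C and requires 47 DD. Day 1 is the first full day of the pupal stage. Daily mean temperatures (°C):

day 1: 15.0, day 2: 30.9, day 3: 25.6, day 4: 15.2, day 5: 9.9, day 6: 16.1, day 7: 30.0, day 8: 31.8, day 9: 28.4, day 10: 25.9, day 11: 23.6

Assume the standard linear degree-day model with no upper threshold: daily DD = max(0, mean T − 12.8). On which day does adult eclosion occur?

day 7

Daily DD above 12.8 °C: 2.2, 18.1, 12.8, 2.4, 0.0, 3.3, 17.2, 19.0, 15.6, 13.1, 10.8.
Cumulative: 2.2, 20.3, 33.1, 35.5, 35.5, 38.8, 56.0, 75.0, 90.6, 103.7, 114.5.
The total first reaches 47 DD on day 7.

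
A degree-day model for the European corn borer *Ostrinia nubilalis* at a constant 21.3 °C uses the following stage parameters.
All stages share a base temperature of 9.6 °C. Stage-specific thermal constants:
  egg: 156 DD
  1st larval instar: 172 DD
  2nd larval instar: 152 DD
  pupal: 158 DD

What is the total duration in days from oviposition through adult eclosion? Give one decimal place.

54.5 days

Daily accumulation at 21.3 °C = 21.3 − 9.6 = 11.7 DD/day.
Total K = 156 + 172 + 152 + 158 = 638 DD.
Total duration = 638 / 11.7 = 54.530 ≈ 54.5 days.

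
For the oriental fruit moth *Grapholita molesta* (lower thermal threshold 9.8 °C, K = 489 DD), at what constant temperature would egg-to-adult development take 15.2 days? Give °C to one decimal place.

42.0 °C

Required daily accumulation = 489 / 15.2 = 32.171 DD/day.
T = T_base + 32.171 = 9.8 + 32.171 = 41.971 ≈ 42.0 °C.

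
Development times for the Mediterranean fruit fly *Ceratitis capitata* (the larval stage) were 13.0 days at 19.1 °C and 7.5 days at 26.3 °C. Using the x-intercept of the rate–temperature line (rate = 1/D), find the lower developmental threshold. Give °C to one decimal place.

9.3 °C

Equal thermal constants: D₁(T₁ − T_b) = D₂(T₂ − T_b).
13.0·(19.1 − T_b) = 7.5·(26.3 − T_b)
T_b = (13.0·19.1 − 7.5·26.3) / (13.0 − 7.5) = 51.05 / 5.5 = 9.282 °C ≈ 9.3 °C.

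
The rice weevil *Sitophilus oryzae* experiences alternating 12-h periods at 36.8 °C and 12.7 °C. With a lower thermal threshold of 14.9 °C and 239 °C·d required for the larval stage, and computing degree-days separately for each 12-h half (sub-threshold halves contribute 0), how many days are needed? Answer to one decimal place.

Day half: max(0, 36.8 − 14.9) × 0.5 = 21.9 × 0.5 = 10.95 DD.
Night half: max(0, 12.7 − 14.9) × 0.5 = 0.0 × 0.5 = 0.00 DD.
Per 24 h: 10.95 DD/day.
Duration = 239 / 10.95 = 21.826 ≈ 21.8 days.

21.8 days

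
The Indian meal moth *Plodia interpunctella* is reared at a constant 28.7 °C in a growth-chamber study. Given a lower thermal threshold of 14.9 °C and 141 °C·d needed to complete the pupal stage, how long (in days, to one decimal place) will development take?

10.2 days

Daily accumulation = 28.7 − 14.9 = 13.8 DD/day.
Duration = 141 / 13.8 = 10.217 ≈ 10.2 days.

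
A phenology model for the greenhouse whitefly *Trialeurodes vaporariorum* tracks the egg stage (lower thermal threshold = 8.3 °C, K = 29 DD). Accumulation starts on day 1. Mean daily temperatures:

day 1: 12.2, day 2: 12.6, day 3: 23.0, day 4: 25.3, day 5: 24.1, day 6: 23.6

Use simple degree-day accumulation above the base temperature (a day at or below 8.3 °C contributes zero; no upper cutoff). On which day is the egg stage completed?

day 4

Daily DD above 8.3 °C: 3.9, 4.3, 14.7, 17.0, 15.8, 15.3.
Cumulative: 3.9, 8.2, 22.9, 39.9, 55.7, 71.0.
The total first reaches 29 DD on day 4.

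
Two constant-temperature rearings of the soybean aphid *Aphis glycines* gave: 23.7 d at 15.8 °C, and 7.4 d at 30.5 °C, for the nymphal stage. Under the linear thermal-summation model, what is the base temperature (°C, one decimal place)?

9.1 °C

Equal thermal constants: D₁(T₁ − T_b) = D₂(T₂ − T_b).
23.7·(15.8 − T_b) = 7.4·(30.5 − T_b)
T_b = (23.7·15.8 − 7.4·30.5) / (23.7 − 7.4) = 148.76 / 16.3 = 9.126 °C ≈ 9.1 °C.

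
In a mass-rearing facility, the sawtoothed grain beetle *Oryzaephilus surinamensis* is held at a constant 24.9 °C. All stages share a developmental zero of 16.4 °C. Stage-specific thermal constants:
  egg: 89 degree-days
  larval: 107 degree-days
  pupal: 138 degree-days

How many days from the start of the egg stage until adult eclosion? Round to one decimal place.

Daily accumulation at 24.9 °C = 24.9 − 16.4 = 8.5 DD/day.
Total K = 89 + 107 + 138 = 334 DD.
Total duration = 334 / 8.5 = 39.294 ≈ 39.3 days.

39.3 days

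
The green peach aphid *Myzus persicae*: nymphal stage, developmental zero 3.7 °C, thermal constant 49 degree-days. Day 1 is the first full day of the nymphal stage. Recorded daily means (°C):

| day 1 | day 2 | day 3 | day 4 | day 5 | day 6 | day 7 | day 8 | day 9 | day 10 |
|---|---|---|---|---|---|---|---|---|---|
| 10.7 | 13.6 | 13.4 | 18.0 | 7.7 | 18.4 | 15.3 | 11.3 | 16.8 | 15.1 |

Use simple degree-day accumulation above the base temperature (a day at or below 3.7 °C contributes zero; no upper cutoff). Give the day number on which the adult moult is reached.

day 6

Daily DD above 3.7 °C: 7.0, 9.9, 9.7, 14.3, 4.0, 14.7, 11.6, 7.6, 13.1, 11.4.
Cumulative: 7.0, 16.9, 26.6, 40.9, 44.9, 59.6, 71.2, 78.8, 91.9, 103.3.
The total first reaches 49 DD on day 6.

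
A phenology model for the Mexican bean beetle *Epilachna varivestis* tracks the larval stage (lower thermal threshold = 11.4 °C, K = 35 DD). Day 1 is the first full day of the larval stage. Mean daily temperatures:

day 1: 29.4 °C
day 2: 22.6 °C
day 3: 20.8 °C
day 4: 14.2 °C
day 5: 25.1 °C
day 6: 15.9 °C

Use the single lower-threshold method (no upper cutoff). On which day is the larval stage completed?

day 3

Daily DD above 11.4 °C: 18.0, 11.2, 9.4, 2.8, 13.7, 4.5.
Cumulative: 18.0, 29.2, 38.6, 41.4, 55.1, 59.6.
The total first reaches 35 DD on day 3.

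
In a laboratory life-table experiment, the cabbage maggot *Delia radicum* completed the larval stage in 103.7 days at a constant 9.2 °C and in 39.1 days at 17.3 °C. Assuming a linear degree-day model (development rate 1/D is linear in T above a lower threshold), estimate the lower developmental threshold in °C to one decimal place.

Linear rate model ⇒ the product D·(T − T_b) is constant across temperatures.
103.7·(9.2 − T_b) = 39.1·(17.3 − T_b)
T_b = (103.7·9.2 − 39.1·17.3) / (103.7 − 39.1) = 277.61 / 64.6 = 4.297 °C ≈ 4.3 °C.

4.3 °C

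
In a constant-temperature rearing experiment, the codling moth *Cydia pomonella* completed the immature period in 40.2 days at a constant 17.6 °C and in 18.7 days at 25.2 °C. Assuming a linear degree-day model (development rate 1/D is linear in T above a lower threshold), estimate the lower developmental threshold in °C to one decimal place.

Equal thermal constants: D₁(T₁ − T_b) = D₂(T₂ − T_b).
40.2·(17.6 − T_b) = 18.7·(25.2 − T_b)
T_b = (40.2·17.6 − 18.7·25.2) / (40.2 − 18.7) = 236.28 / 21.5 = 10.990 °C ≈ 11.0 °C.

11.0 °C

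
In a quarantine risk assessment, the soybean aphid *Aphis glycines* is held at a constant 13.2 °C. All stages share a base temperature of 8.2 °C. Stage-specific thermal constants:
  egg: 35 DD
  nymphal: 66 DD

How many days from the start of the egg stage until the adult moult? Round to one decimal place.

Daily accumulation at 13.2 °C = 13.2 − 8.2 = 5.0 DD/day.
Total K = 35 + 66 = 101 DD.
Total duration = 101 / 5.0 = 20.200 ≈ 20.2 days.

20.2 days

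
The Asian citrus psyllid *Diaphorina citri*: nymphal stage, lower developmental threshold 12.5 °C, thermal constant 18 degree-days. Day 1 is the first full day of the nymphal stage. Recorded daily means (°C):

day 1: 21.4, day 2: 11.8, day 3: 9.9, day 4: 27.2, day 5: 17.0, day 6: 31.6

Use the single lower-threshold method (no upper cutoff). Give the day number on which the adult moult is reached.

Daily DD above 12.5 °C: 8.9, 0.0, 0.0, 14.7, 4.5, 19.1.
Cumulative: 8.9, 8.9, 8.9, 23.6, 28.1, 47.2.
The total first reaches 18 DD on day 4.

day 4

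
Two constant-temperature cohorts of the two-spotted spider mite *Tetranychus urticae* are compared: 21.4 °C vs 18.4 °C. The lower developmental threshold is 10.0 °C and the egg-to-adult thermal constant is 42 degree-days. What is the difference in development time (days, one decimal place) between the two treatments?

At 21.4 °C: 42 / (21.4 − 10.0) = 42 / 11.4 = 3.684 d.
At 18.4 °C: 42 / (18.4 − 10.0) = 42 / 8.4 = 5.000 d.
Difference = |3.684 − 5.000| = 1.316 ≈ 1.3 days.

1.3 days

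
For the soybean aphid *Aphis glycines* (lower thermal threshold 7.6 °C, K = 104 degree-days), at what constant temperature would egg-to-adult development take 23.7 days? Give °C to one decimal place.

Required daily accumulation = 104 / 23.7 = 4.388 DD/day.
T = T_base + 4.388 = 7.6 + 4.388 = 11.988 ≈ 12.0 °C.

12.0 °C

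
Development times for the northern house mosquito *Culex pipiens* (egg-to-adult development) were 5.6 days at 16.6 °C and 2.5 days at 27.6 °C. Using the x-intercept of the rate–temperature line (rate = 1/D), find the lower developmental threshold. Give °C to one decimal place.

Linear rate model ⇒ the product D·(T − T_b) is constant across temperatures.
5.6·(16.6 − T_b) = 2.5·(27.6 − T_b)
T_b = (5.6·16.6 − 2.5·27.6) / (5.6 − 2.5) = 23.96 / 3.1 = 7.729 °C ≈ 7.7 °C.

7.7 °C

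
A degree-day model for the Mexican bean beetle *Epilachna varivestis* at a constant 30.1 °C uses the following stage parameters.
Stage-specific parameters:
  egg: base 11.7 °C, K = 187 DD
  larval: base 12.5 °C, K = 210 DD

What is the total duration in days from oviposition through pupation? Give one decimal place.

22.1 days

egg: 187 / (30.1 − 11.7) = 187 / 18.4 = 10.163 d.
larval: 210 / (30.1 − 12.5) = 210 / 17.6 = 11.932 d.
Sum = 22.095 ≈ 22.1 days.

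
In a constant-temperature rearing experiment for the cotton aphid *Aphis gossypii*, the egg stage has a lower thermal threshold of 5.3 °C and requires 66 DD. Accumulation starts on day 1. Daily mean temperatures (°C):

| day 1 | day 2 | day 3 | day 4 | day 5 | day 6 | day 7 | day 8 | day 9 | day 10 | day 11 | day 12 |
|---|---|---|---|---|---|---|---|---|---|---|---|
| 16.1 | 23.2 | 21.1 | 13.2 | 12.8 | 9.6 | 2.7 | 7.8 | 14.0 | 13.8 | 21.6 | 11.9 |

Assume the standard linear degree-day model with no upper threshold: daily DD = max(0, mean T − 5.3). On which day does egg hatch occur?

day 8

Daily DD above 5.3 °C: 10.8, 17.9, 15.8, 7.9, 7.5, 4.3, 0.0, 2.5, 8.7, 8.5, 16.3, 6.6.
Cumulative: 10.8, 28.7, 44.5, 52.4, 59.9, 64.2, 64.2, 66.7, 75.4, 83.9, 100.2, 106.8.
The total first reaches 66 DD on day 8.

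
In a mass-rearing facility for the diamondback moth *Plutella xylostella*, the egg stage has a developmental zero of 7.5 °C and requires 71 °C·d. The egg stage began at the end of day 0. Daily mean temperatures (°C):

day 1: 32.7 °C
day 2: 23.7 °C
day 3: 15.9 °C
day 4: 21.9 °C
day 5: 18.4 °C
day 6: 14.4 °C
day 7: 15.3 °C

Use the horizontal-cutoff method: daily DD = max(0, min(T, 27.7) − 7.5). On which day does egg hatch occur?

Daily DD above 7.5 °C (capped at 20.2): 20.2, 16.2, 8.4, 14.4, 10.9, 6.9, 7.8.
Cumulative: 20.2, 36.4, 44.8, 59.2, 70.1, 77.0, 84.8.
The total first reaches 71 DD on day 6.

day 6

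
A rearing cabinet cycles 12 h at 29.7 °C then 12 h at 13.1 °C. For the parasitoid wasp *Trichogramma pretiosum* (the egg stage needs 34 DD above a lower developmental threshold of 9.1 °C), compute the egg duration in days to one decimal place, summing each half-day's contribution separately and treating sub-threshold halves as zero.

2.8 days

Day half: max(0, 29.7 − 9.1) × 0.5 = 20.6 × 0.5 = 10.30 DD.
Night half: max(0, 13.1 − 9.1) × 0.5 = 4.0 × 0.5 = 2.00 DD.
Per 24 h: 12.30 DD/day.
Duration = 34 / 12.30 = 2.764 ≈ 2.8 days.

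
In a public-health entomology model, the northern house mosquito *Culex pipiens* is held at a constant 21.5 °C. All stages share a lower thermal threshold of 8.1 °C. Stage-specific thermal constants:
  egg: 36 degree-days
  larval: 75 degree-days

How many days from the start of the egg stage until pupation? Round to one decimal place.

8.3 days

Daily accumulation at 21.5 °C = 21.5 − 8.1 = 13.4 DD/day.
Total K = 36 + 75 = 111 DD.
Total duration = 111 / 13.4 = 8.284 ≈ 8.3 days.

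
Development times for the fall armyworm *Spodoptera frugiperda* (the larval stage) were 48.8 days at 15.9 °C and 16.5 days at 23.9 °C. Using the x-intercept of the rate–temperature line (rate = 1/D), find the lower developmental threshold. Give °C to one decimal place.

11.8 °C

Under the model K = D·(T − T_b), so D₁·(T₁ − T_b) = D₂·(T₂ − T_b).
48.8·(15.9 − T_b) = 16.5·(23.9 − T_b)
T_b = (48.8·15.9 − 16.5·23.9) / (48.8 − 16.5) = 381.57 / 32.3 = 11.813 °C ≈ 11.8 °C.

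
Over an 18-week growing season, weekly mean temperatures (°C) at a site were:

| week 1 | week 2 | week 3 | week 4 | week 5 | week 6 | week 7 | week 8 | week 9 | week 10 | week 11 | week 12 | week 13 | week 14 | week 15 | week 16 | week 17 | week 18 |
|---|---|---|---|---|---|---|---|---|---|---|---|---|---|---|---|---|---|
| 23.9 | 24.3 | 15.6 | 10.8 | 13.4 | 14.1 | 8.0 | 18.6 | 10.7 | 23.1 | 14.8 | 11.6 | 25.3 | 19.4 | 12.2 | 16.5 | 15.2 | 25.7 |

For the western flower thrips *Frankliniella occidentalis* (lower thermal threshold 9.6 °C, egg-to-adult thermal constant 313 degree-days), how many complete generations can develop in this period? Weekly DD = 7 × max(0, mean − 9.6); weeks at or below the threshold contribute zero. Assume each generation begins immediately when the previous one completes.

Weekly DD (7 × max(0, T̄ − 9.6)): 100.1, 102.9, 42.0, 8.4, 26.6, 31.5, 0.0, 63.0, 7.7, 94.5, 36.4, 14.0, 109.9, 68.6, 18.2, 48.3, 39.2, 112.7.
Season total = 924.0 DD.
Complete generations = ⌊924.0 / 313⌋ = 2.

2 generations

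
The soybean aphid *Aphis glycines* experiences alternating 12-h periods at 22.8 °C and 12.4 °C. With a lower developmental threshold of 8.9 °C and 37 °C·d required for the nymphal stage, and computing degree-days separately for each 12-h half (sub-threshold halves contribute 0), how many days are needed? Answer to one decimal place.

Day half: max(0, 22.8 − 8.9) × 0.5 = 13.9 × 0.5 = 6.95 DD.
Night half: max(0, 12.4 − 8.9) × 0.5 = 3.5 × 0.5 = 1.75 DD.
Per 24 h: 8.70 DD/day.
Duration = 37 / 8.70 = 4.253 ≈ 4.3 days.

4.3 days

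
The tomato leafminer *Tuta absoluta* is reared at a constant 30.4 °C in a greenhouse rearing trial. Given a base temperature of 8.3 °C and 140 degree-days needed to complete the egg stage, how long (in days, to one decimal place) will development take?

6.3 days

Daily accumulation = 30.4 − 8.3 = 22.1 DD/day.
Duration = 140 / 22.1 = 6.335 ≈ 6.3 days.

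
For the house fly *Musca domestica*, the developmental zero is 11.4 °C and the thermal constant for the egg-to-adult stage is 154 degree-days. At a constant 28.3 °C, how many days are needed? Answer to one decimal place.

Daily accumulation = 28.3 − 11.4 = 16.9 DD/day.
Duration = 154 / 16.9 = 9.112 ≈ 9.1 days.

9.1 days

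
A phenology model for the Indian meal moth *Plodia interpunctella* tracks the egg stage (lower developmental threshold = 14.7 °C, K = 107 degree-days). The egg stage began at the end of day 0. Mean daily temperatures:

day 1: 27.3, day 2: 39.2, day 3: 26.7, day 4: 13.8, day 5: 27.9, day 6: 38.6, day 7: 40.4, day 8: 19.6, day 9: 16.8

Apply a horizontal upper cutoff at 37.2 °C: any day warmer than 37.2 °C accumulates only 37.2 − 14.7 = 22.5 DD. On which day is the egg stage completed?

day 8

Daily DD above 14.7 °C (capped at 22.5): 12.6, 22.5, 12.0, 0.0, 13.2, 22.5, 22.5, 4.9, 2.1.
Cumulative: 12.6, 35.1, 47.1, 47.1, 60.3, 82.8, 105.3, 110.2, 112.3.
The total first reaches 107 DD on day 8.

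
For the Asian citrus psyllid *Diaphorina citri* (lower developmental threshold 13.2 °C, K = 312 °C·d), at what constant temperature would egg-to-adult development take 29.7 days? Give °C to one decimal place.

Required daily accumulation = 312 / 29.7 = 10.505 DD/day.
T = T_base + 10.505 = 13.2 + 10.505 = 23.705 ≈ 23.7 °C.

23.7 °C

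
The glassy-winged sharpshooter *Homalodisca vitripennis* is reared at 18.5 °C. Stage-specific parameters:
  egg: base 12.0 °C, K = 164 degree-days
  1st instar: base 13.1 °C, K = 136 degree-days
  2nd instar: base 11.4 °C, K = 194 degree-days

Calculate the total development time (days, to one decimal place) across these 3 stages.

egg: 164 / (18.5 − 12.0) = 164 / 6.5 = 25.231 d.
1st instar: 136 / (18.5 − 13.1) = 136 / 5.4 = 25.185 d.
2nd instar: 194 / (18.5 − 11.4) = 194 / 7.1 = 27.324 d.
Sum = 77.740 ≈ 77.7 days.

77.7 days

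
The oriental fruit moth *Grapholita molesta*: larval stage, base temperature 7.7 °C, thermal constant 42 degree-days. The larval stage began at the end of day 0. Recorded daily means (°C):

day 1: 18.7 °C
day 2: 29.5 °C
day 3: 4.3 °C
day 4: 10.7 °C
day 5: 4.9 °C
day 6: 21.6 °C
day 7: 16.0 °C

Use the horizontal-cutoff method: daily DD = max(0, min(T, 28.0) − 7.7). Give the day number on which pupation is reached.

day 6

Daily DD above 7.7 °C (capped at 20.3): 11.0, 20.3, 0.0, 3.0, 0.0, 13.9, 8.3.
Cumulative: 11.0, 31.3, 31.3, 34.3, 34.3, 48.2, 56.5.
The total first reaches 42 DD on day 6.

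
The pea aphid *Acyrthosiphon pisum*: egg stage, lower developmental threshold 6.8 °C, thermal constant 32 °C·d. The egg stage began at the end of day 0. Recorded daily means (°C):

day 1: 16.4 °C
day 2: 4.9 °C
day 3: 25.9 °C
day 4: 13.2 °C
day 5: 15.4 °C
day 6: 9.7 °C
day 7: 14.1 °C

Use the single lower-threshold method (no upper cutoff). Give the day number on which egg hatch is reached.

day 4

Daily DD above 6.8 °C: 9.6, 0.0, 19.1, 6.4, 8.6, 2.9, 7.3.
Cumulative: 9.6, 9.6, 28.7, 35.1, 43.7, 46.6, 53.9.
The total first reaches 32 DD on day 4.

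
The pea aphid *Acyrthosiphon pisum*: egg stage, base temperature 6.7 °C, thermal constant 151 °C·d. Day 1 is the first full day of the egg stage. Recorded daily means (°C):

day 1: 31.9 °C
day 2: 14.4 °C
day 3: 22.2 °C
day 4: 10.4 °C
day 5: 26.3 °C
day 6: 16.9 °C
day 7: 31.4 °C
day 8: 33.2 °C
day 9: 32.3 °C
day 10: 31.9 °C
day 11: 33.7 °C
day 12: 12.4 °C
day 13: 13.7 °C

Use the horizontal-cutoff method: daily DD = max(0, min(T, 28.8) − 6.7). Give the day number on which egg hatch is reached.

Daily DD above 6.7 °C (capped at 22.1): 22.1, 7.7, 15.5, 3.7, 19.6, 10.2, 22.1, 22.1, 22.1, 22.1, 22.1, 5.7, 7.0.
Cumulative: 22.1, 29.8, 45.3, 49.0, 68.6, 78.8, 100.9, 123.0, 145.1, 167.2, 189.3, 195.0, 202.0.
The total first reaches 151 DD on day 10.

day 10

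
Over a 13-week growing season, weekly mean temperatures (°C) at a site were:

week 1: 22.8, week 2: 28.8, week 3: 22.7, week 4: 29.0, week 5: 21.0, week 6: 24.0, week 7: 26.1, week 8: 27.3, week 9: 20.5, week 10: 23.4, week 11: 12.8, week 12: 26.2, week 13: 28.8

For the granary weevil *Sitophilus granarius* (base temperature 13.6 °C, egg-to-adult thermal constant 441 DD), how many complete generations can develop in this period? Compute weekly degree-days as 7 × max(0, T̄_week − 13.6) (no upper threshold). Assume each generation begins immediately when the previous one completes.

Weekly DD (7 × max(0, T̄ − 13.6)): 64.4, 106.4, 63.7, 107.8, 51.8, 72.8, 87.5, 95.9, 48.3, 68.6, 0.0, 88.2, 106.4.
Season total = 961.8 DD.
Complete generations = ⌊961.8 / 441⌋ = 2.

2 generations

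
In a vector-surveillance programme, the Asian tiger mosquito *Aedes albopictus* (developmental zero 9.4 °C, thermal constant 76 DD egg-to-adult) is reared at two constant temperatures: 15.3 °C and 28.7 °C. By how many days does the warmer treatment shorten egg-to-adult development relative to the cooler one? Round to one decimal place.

At 15.3 °C: 76 / (15.3 − 9.4) = 76 / 5.9 = 12.881 d.
At 28.7 °C: 76 / (28.7 − 9.4) = 76 / 19.3 = 3.938 d.
Difference = |12.881 − 3.938| = 8.944 ≈ 8.9 days.

8.9 days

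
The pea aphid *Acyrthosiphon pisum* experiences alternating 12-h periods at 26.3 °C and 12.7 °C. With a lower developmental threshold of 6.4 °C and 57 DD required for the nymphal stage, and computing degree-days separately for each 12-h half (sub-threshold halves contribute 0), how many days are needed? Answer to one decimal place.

4.4 days

Day half: max(0, 26.3 − 6.4) × 0.5 = 19.9 × 0.5 = 9.95 DD.
Night half: max(0, 12.7 − 6.4) × 0.5 = 6.3 × 0.5 = 3.15 DD.
Per 24 h: 13.10 DD/day.
Duration = 57 / 13.10 = 4.351 ≈ 4.4 days.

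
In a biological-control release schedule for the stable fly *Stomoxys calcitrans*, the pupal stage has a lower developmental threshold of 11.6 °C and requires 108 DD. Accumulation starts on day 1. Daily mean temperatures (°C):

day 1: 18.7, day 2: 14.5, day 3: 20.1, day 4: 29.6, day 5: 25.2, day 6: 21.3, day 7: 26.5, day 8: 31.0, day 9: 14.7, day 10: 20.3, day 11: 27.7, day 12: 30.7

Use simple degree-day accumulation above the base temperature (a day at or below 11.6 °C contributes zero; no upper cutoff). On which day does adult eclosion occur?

day 11

Daily DD above 11.6 °C: 7.1, 2.9, 8.5, 18.0, 13.6, 9.7, 14.9, 19.4, 3.1, 8.7, 16.1, 19.1.
Cumulative: 7.1, 10.0, 18.5, 36.5, 50.1, 59.8, 74.7, 94.1, 97.2, 105.9, 122.0, 141.1.
The total first reaches 108 DD on day 11.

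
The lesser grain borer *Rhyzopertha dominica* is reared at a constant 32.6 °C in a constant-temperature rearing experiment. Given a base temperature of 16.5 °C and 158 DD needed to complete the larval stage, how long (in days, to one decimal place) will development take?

Daily accumulation = 32.6 − 16.5 = 16.1 DD/day.
Duration = 158 / 16.1 = 9.814 ≈ 9.8 days.

9.8 days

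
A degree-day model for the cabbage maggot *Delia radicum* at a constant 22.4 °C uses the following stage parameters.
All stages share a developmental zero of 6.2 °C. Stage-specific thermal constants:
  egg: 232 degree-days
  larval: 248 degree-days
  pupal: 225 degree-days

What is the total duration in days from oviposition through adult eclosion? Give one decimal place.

43.5 days

Daily accumulation at 22.4 °C = 22.4 − 6.2 = 16.2 DD/day.
Total K = 232 + 248 + 225 = 705 DD.
Total duration = 705 / 16.2 = 43.519 ≈ 43.5 days.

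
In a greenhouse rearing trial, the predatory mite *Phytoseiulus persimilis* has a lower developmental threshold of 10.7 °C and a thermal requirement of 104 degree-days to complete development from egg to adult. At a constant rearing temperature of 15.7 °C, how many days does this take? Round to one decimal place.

Daily accumulation = 15.7 − 10.7 = 5.0 DD/day.
Duration = 104 / 5.0 = 20.800 ≈ 20.8 days.

20.8 days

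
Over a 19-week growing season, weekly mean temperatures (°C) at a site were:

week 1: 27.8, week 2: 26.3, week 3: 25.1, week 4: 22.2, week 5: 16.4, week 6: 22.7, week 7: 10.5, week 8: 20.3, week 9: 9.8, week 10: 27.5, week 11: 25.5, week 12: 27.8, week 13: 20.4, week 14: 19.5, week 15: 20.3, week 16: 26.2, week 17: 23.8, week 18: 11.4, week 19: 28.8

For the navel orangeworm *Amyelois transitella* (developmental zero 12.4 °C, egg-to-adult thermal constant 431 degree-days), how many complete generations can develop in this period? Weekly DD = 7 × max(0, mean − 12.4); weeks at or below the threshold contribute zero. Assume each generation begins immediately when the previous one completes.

Weekly DD (7 × max(0, T̄ − 12.4)): 107.8, 97.3, 88.9, 68.6, 28.0, 72.1, 0.0, 55.3, 0.0, 105.7, 91.7, 107.8, 56.0, 49.7, 55.3, 96.6, 79.8, 0.0, 114.8.
Season total = 1275.4 DD.
Complete generations = ⌊1275.4 / 431⌋ = 2.

2 generations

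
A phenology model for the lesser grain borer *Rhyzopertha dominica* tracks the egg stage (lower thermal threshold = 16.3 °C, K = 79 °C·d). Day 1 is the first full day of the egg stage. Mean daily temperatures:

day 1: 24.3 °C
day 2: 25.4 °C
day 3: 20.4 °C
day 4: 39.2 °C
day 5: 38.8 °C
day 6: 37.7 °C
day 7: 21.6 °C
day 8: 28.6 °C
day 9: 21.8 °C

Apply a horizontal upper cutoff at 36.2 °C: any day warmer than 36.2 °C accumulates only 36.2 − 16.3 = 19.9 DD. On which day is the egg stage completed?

day 6

Daily DD above 16.3 °C (capped at 19.9): 8.0, 9.1, 4.1, 19.9, 19.9, 19.9, 5.3, 12.3, 5.5.
Cumulative: 8.0, 17.1, 21.2, 41.1, 61.0, 80.9, 86.2, 98.5, 104.0.
The total first reaches 79 DD on day 6.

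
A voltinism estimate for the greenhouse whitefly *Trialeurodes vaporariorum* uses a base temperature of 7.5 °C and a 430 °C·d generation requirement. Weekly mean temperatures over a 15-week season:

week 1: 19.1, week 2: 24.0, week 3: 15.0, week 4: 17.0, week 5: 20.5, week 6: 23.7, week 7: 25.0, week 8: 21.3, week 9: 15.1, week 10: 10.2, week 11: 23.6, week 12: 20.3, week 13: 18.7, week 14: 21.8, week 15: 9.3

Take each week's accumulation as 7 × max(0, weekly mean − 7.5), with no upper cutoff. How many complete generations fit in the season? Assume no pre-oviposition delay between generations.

Weekly DD (7 × max(0, T̄ − 7.5)): 81.2, 115.5, 52.5, 66.5, 91.0, 113.4, 122.5, 96.6, 53.2, 18.9, 112.7, 89.6, 78.4, 100.1, 12.6.
Season total = 1204.7 DD.
Complete generations = ⌊1204.7 / 430⌋ = 2.

2 generations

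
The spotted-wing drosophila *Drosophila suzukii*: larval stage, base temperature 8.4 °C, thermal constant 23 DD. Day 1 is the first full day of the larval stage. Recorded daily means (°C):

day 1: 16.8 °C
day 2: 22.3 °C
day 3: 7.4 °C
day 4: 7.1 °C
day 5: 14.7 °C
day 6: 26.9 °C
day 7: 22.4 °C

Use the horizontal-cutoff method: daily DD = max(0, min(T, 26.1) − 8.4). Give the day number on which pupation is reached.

day 5

Daily DD above 8.4 °C (capped at 17.7): 8.4, 13.9, 0.0, 0.0, 6.3, 17.7, 14.0.
Cumulative: 8.4, 22.3, 22.3, 22.3, 28.6, 46.3, 60.3.
The total first reaches 23 DD on day 5.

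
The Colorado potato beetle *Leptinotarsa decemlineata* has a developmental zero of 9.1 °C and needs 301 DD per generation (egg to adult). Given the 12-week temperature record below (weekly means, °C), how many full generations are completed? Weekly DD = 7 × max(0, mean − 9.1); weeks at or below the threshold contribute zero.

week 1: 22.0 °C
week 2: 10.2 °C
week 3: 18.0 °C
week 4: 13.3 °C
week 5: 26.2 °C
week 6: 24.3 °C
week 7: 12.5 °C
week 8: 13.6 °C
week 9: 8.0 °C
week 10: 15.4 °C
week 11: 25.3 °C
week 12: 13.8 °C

Weekly DD (7 × max(0, T̄ − 9.1)): 90.3, 7.7, 62.3, 29.4, 119.7, 106.4, 23.8, 31.5, 0.0, 44.1, 113.4, 32.9.
Season total = 661.5 DD.
Complete generations = ⌊661.5 / 301⌋ = 2.

2 generations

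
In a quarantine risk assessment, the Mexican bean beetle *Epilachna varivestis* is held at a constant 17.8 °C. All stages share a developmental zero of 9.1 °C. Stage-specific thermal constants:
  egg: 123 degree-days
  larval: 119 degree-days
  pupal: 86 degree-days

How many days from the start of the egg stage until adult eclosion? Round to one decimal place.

37.7 days

Daily accumulation at 17.8 °C = 17.8 − 9.1 = 8.7 DD/day.
Total K = 123 + 119 + 86 = 328 DD.
Total duration = 328 / 8.7 = 37.701 ≈ 37.7 days.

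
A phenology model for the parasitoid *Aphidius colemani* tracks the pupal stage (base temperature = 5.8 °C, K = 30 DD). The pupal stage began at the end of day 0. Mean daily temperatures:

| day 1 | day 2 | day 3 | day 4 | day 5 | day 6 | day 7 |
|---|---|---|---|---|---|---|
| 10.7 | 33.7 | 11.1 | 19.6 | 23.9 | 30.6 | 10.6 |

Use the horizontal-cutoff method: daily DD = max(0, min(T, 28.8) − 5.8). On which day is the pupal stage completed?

Daily DD above 5.8 °C (capped at 23.0): 4.9, 23.0, 5.3, 13.8, 18.1, 23.0, 4.8.
Cumulative: 4.9, 27.9, 33.2, 47.0, 65.1, 88.1, 92.9.
The total first reaches 30 DD on day 3.

day 3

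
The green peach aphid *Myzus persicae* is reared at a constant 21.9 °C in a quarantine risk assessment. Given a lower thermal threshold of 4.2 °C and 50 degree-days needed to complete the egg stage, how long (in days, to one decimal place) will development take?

2.8 days

Daily accumulation = 21.9 − 4.2 = 17.7 DD/day.
Duration = 50 / 17.7 = 2.825 ≈ 2.8 days.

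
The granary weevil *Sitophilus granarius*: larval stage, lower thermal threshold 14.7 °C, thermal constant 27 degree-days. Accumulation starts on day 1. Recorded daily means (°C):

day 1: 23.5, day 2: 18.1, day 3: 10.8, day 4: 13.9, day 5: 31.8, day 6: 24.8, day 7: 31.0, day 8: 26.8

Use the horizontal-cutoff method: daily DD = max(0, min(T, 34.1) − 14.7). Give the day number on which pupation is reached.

day 5

Daily DD above 14.7 °C (capped at 19.4): 8.8, 3.4, 0.0, 0.0, 17.1, 10.1, 16.3, 12.1.
Cumulative: 8.8, 12.2, 12.2, 12.2, 29.3, 39.4, 55.7, 67.8.
The total first reaches 27 DD on day 5.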